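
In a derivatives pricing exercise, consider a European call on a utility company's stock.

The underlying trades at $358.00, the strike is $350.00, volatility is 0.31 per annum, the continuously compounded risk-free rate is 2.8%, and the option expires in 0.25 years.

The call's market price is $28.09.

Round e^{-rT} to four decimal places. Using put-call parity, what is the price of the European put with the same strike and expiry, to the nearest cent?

exp(−rT) = exp(−0.028·0.25) = 0.9930
Put-call parity: C − P = S − K·e^(−rT) = 358 − 350·0.9930 = 358 − 347.5500 = 10.4500
P = C − (C − P) = 28.09 − (10.4500) = 17.6400

$17.64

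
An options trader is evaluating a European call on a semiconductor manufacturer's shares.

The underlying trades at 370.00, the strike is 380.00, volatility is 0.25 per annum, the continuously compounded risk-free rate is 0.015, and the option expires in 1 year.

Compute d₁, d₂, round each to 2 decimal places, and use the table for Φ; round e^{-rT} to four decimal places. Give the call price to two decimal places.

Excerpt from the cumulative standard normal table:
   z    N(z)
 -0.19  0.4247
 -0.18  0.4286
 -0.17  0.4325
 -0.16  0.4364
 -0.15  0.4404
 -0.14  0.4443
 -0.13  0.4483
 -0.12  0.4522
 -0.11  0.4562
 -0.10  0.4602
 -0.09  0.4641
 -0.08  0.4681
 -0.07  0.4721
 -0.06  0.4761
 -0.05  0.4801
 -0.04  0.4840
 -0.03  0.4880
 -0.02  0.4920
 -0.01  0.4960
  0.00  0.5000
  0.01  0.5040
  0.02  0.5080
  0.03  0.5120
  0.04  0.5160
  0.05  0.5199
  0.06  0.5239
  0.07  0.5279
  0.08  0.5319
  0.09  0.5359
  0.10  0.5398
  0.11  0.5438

34.90

T = 1;  σ√T = 0.2500
ln(S/K) + (r + σ²/2)T = ln(370/380) + (0.015 + 0.25²/2)·1 = -0.0267 + 0.0462 = 0.0196
d₁ = 0.0196 / 0.2500 = 0.0783 which rounds to 0.08
d₂ = d₁ − σ√T = 0.0783 − 0.2500 = -0.1717 which rounds to -0.17
e^(−rT) = e^(−0.015·1) = 0.9851
C = 370·N(0.08) − 380·0.9851·N(-0.17) = 370·0.5319 − 380·0.9851·0.4325 = 196.8030 − 161.9012 = 34.9018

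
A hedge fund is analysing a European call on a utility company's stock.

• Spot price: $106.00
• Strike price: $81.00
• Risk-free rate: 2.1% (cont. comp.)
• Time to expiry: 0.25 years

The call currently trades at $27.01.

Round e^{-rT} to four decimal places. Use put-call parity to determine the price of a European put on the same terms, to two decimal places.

$1.59

e^(−rT) = e^(−0.021·0.25) = 0.9948
Put-call parity: C − P = S − K·e^(−rT) = 106 − 81·0.9948 = 106 − 80.5788 = 25.4212
P = C − (C − P) = 27.01 − (25.4212) = 1.5888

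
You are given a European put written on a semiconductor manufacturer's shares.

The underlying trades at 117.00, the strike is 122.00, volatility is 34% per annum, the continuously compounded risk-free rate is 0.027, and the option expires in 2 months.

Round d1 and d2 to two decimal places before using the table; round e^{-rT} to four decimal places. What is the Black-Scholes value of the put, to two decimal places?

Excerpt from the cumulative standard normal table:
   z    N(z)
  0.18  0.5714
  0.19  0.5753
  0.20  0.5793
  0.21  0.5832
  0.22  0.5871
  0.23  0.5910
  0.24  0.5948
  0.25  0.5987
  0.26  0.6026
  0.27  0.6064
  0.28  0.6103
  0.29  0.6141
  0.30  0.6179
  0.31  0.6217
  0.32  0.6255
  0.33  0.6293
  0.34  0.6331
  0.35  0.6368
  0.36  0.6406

σ√T = 0.34 × 0.4082 = 0.1388
d₁ = [ln(117/122) + (0.027 + 0.34²/2)·0.1667] / 0.1388 = [-0.0418 + 0.0141] / 0.1388 = -0.1997 ≈ -0.20
d₂ = d₁ − σ√T = -0.1997 − 0.1388 = -0.3385 ≈ -0.34
e^(−rT) = e^(−0.027·0.1667) = 0.9955
N(−d₂) = N(0.34) = 0.6331;  N(−d₁) = N(0.20) = 0.5793
P = 122·0.9955·0.6331 − 117·0.5793 = 76.8906 − 67.7781 = 9.1125

9.11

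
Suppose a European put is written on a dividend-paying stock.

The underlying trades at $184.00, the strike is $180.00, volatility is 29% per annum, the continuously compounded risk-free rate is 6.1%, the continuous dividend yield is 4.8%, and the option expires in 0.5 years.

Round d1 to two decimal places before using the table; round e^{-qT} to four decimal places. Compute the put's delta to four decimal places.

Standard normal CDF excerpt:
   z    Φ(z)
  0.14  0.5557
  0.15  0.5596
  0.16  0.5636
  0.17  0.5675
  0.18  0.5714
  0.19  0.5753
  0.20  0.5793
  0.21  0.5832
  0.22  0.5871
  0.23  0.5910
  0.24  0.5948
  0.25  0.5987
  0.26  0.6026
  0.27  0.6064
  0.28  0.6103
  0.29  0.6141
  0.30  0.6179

-0.3956

T = 0.5;  σ√T = 0.2051
d₁ = [ln(184/180) + (0.061 − 0.048 + 0.29²/2)·0.5] / 0.2051 = [0.0220 + 0.0275] / 0.2051 = 0.2414 → 0.24
N(d₁) = N(0.24) = 0.5948
Δ_put = e^(−qT)·(N(d₁) − 1) = 0.9763·(0.5948 − 1) = -0.3956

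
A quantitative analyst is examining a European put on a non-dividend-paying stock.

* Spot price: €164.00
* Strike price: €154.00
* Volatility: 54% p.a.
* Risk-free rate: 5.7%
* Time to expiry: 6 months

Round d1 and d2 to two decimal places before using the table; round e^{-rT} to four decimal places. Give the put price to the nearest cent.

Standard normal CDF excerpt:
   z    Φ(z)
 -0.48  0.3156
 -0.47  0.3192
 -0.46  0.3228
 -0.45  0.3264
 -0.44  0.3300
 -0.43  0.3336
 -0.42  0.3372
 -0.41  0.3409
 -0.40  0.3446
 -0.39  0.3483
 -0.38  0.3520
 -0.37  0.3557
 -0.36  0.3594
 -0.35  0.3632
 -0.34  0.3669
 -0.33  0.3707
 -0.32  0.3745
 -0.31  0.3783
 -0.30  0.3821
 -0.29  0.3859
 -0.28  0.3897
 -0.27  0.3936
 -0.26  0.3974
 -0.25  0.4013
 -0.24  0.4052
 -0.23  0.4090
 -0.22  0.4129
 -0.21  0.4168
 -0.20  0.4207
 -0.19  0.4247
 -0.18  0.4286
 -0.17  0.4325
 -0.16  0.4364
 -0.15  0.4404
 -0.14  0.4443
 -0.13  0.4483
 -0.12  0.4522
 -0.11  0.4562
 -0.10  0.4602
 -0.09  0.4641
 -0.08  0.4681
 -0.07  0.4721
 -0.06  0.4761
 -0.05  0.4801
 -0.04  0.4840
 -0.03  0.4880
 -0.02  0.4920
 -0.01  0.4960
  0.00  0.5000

σ√T = 0.54 × 0.7071 = 0.3818
d₁ = [ln(164/154) + (0.057 + ½·0.54²)·0.5] / (σ√T) = (0.0629 + 0.1014) / 0.3818 = 0.4303 ≈ 0.43
d₂ = 0.4303 − 0.3818 = 0.0485 ≈ 0.05
e^(−rT) = e^(−0.057·0.5) = 0.9719
N(−d₂) = N(-0.05) = 0.4801;  N(−d₁) = N(-0.43) = 0.3336
P = 154·0.9719·0.4801 − 164·0.3336 = 71.8578 − 54.7104 = 17.1474

€17.15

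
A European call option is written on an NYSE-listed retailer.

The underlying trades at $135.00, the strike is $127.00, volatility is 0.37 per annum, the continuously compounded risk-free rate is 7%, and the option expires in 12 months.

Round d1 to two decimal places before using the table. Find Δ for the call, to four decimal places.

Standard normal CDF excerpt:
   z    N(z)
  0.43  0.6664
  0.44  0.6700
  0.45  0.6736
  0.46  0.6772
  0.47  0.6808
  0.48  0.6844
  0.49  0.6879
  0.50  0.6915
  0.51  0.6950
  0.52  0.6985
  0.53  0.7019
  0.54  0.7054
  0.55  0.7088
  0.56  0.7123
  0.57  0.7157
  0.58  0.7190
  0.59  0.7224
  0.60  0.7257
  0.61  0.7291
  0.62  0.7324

0.7054

σ√T = 0.37 × 1.0000 = 0.3700
d₁ = [ln(135/127) + (0.07 + 0.37²/2)·1] / 0.3700 = [0.0611 + 0.1385] / 0.3700 = 0.5393 ≈ 0.54
N(d₁) = N(0.54) = 0.7054
Δ_call = N(d₁) = 0.7054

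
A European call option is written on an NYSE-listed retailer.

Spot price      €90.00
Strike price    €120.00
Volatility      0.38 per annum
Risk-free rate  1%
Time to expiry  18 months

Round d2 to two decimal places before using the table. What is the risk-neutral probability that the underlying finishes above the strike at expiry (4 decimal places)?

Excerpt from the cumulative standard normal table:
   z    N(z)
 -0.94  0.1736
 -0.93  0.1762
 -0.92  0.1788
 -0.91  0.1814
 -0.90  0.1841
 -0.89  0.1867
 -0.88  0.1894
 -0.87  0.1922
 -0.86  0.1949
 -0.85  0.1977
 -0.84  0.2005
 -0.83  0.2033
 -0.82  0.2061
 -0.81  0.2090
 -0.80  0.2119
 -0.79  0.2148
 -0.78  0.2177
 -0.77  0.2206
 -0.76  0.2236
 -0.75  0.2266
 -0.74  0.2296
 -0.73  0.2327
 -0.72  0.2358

0.2061

T = 1.5;  σ√T = 0.4654
d₁ = [ln(90/120) + (0.01 + 0.38²/2)·1.5] / 0.4654 = [-0.2877 + 0.1233] / 0.4654 = -0.3532 ≈ -0.35
d₂ = d₁ − σ√T = -0.3532 − 0.4654 = -0.8186 ≈ -0.82
Pr(exercise) under Q = N(d₂) = 0.2061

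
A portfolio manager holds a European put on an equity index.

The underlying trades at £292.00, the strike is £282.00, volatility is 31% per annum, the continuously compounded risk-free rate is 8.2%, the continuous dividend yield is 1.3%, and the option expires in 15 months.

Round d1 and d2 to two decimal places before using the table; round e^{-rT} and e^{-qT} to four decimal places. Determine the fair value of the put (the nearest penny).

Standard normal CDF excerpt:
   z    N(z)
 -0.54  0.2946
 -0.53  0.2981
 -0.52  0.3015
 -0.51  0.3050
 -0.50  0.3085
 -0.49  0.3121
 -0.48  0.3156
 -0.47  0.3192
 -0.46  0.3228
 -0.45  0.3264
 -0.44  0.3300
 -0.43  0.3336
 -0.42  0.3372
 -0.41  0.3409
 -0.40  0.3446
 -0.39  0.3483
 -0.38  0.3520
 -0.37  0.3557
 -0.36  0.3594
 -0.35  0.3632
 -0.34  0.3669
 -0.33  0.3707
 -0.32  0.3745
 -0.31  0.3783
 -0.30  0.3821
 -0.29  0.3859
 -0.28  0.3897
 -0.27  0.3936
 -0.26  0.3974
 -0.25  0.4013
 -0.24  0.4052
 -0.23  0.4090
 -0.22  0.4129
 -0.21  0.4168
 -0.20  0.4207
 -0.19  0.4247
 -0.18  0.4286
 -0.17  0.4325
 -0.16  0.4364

σ√T = 0.31 × 1.1180 = 0.3466
d₁ = [ln(292/282) + (0.082 − 0.013 + 0.31²/2)·1.25] / 0.3466 = [0.0348 + 0.1463] / 0.3466 = 0.5227 ≈ 0.52
d₂ = d₁ − σ√T = 0.5227 − 0.3466 = 0.1761 ≈ 0.18
exp(−qT) = exp(−0.013·1.25) = 0.9839;  exp(−rT) = exp(−0.082·1.25) = 0.9026
N(−d₂) = N(-0.18) = 0.4286;  N(−d₁) = N(-0.52) = 0.3015
P = 282·0.9026·0.4286 − 292·0.9839·0.3015 = 109.0929 − 86.6206 = 22.4723

£22.47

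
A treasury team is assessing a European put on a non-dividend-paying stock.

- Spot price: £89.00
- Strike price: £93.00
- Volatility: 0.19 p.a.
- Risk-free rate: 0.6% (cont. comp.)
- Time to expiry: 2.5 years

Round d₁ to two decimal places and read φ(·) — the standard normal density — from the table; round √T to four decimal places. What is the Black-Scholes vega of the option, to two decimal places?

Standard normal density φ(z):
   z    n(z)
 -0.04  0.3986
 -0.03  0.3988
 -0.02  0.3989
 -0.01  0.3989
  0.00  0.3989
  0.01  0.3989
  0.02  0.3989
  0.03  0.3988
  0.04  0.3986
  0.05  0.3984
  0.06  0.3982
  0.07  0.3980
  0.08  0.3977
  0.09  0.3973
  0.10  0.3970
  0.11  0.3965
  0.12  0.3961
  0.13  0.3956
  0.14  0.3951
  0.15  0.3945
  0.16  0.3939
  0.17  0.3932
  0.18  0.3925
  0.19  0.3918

σ√T = 0.19·√2.5 = 0.3004
d₁ = [ln(89/93) + (0.006 + ½·0.19²)·2.5] / (σ√T) = (-0.0440 + 0.0601) / 0.3004 = 0.0538 → 0.05
√T = √2.5 = 1.5811
φ(d₁) = φ(0.05) = 0.3984
vega = S·φ(d₁)·√T = 89·0.3984·1.5811 = 56.0620
(Call and put vega coincide under Black-Scholes.)

56.06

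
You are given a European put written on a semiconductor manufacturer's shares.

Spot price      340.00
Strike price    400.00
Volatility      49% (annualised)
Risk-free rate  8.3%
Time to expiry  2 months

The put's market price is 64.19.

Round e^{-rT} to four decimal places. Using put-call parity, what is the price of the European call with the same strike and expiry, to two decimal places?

exp(−rT) = exp(−0.083·0.1667) = 0.9863
Put-call parity: C − P = S − K·e^(−rT) = 340 − 400·0.9863 = 340 − 394.5200 = -54.5200
C = P + (C − P) = 64.19 + (-54.5200) = 9.6700

9.67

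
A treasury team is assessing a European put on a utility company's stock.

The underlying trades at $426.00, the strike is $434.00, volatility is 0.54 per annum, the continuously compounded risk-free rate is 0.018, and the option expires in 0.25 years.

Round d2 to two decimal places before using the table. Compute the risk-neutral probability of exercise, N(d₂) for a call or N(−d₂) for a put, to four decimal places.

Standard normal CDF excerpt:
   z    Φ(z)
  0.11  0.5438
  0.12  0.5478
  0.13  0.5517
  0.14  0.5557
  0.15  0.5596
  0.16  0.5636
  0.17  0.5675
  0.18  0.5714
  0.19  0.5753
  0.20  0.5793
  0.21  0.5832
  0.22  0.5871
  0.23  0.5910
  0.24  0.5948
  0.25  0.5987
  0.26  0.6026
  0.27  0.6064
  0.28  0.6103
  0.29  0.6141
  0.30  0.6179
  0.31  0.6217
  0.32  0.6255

T = 0.25;  σ√T = 0.2700
d₁ = [ln(426/434) + (0.018 + 0.54²/2)·0.25] / 0.2700 = [-0.0186 + 0.0410] / 0.2700 = 0.0828 → 0.08
d₂ = d₁ − σ√T = 0.0828 − 0.2700 = -0.1872 → -0.19
Risk-neutral Pr[S_T < K] = N(−d₂) = N(0.19) = 0.5753

0.5753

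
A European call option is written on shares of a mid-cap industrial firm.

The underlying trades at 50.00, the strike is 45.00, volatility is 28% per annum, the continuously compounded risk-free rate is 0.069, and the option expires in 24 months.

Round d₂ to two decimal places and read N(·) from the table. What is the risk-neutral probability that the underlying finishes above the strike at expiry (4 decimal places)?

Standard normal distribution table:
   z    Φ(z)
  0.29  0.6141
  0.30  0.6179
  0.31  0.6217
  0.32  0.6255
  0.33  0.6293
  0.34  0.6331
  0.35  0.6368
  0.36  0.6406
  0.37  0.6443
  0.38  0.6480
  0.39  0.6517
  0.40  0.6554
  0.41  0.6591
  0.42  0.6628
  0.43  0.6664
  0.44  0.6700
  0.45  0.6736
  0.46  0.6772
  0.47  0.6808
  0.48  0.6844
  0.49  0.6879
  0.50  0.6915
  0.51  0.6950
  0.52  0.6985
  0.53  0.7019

σ√T = 0.28 × 1.4142 = 0.3960
d₁ = [ln(50/45) + (0.069 + 0.28²/2)·2] / 0.3960 = [0.1054 + 0.2164] / 0.3960 = 0.8126 → 0.81
d₂ = d₁ − σ√T = 0.8126 − 0.3960 = 0.4166 → 0.42
Pr(exercise) under Q = N(d₂) = 0.6628

0.6628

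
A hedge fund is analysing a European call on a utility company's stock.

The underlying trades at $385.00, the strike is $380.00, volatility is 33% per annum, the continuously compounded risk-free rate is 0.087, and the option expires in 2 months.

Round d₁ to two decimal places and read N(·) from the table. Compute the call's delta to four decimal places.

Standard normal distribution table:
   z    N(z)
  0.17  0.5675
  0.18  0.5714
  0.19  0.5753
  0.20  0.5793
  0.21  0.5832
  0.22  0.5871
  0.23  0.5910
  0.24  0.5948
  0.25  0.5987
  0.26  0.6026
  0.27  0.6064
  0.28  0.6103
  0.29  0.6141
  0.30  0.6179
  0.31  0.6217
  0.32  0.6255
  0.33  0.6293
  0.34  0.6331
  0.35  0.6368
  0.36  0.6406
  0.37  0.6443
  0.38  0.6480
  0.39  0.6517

T = 0.1667;  σ√T = 0.1347
ln(S/K) + (r + σ²/2)T = ln(385/380) + (0.087 + 0.33²/2)·0.1667 = 0.0131 + 0.0236 = 0.0366
d₁ = 0.0366 / 0.1347 = 0.2720 → 0.27
N(d₁) = N(0.27) = 0.6064
Δ_call = N(d₁) = 0.6064

0.6064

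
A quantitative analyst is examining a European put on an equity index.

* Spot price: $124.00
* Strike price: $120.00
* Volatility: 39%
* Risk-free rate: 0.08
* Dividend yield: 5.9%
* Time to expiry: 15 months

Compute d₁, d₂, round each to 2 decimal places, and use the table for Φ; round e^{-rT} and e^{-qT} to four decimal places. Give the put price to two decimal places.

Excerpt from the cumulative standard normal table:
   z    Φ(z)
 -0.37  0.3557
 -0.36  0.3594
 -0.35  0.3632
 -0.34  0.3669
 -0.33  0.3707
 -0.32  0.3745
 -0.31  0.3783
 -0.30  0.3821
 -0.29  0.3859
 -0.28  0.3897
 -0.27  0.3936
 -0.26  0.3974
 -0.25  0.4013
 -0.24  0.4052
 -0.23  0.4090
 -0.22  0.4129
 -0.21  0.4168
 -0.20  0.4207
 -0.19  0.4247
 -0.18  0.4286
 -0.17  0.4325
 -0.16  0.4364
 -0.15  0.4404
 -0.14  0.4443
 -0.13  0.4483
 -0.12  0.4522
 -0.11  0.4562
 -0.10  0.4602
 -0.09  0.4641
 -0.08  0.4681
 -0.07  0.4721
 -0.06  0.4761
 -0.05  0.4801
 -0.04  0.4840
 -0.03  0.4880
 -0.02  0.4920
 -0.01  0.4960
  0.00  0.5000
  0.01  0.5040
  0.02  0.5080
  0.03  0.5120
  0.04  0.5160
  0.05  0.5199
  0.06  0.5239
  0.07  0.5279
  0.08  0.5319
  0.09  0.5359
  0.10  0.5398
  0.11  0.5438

σ√T = 0.39·√1.25 = 0.4360
d₁ = [ln(124/120) + (0.08 − 0.059 + 0.39²/2)·1.25] / 0.4360 = [0.0328 + 0.1213] / 0.4360 = 0.3534 which rounds to 0.35
d₂ = d₁ − σ√T = 0.3534 − 0.4360 = -0.0826 which rounds to -0.08
e^(−qT) = e^(−0.059·1.25) = 0.9289;  e^(−rT) = e^(−0.08·1.25) = 0.9048
P = 120·0.9048·N(0.08) − 124·0.9289·N(-0.35) = 120·0.9048·0.5319 − 124·0.9289·0.3632 = 57.7516 − 41.8347 = 15.9169

$15.92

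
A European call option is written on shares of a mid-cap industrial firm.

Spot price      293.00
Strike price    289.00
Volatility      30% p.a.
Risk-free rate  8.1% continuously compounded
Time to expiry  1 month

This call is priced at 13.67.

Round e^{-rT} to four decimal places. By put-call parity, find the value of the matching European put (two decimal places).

7.73

exp(−rT) = exp(−0.081·0.08333) = 0.9933
Put-call parity: C − P = S − K·e^(−rT) = 293 − 289·0.9933 = 293 − 287.0637 = 5.9363
P = C − (C − P) = 13.67 − (5.9363) = 7.7337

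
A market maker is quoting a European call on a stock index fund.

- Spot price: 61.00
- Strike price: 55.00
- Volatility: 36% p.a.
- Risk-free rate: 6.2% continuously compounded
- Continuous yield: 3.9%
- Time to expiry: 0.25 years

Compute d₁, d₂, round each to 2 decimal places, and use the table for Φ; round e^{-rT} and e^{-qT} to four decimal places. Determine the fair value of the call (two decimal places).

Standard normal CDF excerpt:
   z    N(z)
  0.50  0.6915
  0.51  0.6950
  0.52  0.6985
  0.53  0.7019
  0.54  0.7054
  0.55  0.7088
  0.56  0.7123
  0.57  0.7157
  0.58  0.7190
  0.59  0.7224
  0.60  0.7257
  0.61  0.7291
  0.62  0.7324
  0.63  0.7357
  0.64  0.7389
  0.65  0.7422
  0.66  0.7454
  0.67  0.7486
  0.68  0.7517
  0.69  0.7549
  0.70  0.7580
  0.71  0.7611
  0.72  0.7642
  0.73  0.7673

7.96

σ√T = 0.36·√0.25 = 0.1800
d₁ = [ln(61/55) + (0.062 − 0.039 + 0.36²/2)·0.25] / 0.1800 = [0.1035 + 0.0219] / 0.1800 = 0.6972 ⇒ 0.70
d₂ = d₁ − σ√T = 0.6972 − 0.1800 = 0.5172 ⇒ 0.52
exp(−qT) = exp(−0.039·0.25) = 0.9903;  exp(−rT) = exp(−0.062·0.25) = 0.9846
N(d₁) = N(0.70) = 0.7580;  N(d₂) = N(0.52) = 0.6985
C = 61·0.9903·0.7580 − 55·0.9846·0.6985 = 45.7895 − 37.8259 = 7.9636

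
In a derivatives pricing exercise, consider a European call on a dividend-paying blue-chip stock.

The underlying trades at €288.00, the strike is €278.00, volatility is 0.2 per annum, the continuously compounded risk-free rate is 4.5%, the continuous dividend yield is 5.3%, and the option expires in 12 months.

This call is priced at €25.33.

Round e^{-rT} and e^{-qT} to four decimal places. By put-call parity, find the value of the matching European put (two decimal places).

e^(−qT) = e^(−0.053·1) = 0.9484;  e^(−rT) = e^(−0.045·1) = 0.9560
Put-call parity: C − P = S·e^(−qT) − K·e^(−rT) = 288·0.9484 − 278·0.9560 = 273.1392 − 265.7680 = 7.3712
P = C − (C − P) = 25.33 − (7.3712) = 17.9588

€17.96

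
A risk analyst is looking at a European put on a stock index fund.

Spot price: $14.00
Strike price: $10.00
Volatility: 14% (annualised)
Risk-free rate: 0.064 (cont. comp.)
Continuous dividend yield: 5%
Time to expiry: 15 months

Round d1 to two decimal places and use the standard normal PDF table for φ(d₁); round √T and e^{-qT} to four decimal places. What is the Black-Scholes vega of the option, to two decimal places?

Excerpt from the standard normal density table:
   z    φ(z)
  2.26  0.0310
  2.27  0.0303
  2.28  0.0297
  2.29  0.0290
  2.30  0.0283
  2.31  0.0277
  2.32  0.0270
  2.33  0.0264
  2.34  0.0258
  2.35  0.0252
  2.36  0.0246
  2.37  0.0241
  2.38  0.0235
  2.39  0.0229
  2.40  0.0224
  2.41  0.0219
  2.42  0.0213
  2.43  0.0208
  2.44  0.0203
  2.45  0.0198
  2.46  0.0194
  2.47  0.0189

σ√T = 0.14·√1.25 = 0.1565
d₁ = [ln(14/10) + (0.064 − 0.05 + 0.14²/2)·1.25] / 0.1565 = [0.3365 + 0.0298] / 0.1565 = 2.3397 ≈ 2.34
√T = √1.25 = 1.1180
φ(d₁) = φ(2.34) = 0.0258
exp(−qT) = exp(−0.05·1.25) = 0.9394
vega = S·exp(−qT)·φ(d₁)·√T = 14·0.9394·0.0258·1.1180 = 0.3794

0.38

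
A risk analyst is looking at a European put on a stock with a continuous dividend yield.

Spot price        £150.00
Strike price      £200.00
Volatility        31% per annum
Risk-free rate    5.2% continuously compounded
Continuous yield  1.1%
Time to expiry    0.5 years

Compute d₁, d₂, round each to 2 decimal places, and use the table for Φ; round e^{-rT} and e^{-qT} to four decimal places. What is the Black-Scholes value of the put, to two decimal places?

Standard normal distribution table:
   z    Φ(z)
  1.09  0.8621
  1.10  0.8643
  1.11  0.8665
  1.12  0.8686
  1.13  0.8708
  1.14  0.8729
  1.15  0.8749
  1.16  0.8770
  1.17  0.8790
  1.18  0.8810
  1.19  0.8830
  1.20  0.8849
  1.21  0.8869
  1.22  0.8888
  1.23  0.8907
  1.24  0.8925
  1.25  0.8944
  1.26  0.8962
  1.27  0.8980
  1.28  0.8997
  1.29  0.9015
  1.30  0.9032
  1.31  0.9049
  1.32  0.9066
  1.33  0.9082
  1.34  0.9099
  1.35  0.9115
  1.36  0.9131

£47.71

σ√T = 0.31·√0.5 = 0.2192
d₁ = [ln(150/200) + (0.052 − 0.011 + ½·0.31²)·0.5] / (σ√T) = (-0.2877 + 0.0445) / 0.2192 = -1.1093 ⇒ -1.11
d₂ = -1.1093 − 0.2192 = -1.3285 ⇒ -1.33
exp(−qT) = exp(−0.011·0.5) = 0.9945;  exp(−rT) = exp(−0.052·0.5) = 0.9743
N(−d₂) = N(1.33) = 0.9082;  N(−d₁) = N(1.11) = 0.8665
P = 200·0.9743·0.9082 − 150·0.9945·0.8665 = 176.9719 − 129.2601 = 47.7117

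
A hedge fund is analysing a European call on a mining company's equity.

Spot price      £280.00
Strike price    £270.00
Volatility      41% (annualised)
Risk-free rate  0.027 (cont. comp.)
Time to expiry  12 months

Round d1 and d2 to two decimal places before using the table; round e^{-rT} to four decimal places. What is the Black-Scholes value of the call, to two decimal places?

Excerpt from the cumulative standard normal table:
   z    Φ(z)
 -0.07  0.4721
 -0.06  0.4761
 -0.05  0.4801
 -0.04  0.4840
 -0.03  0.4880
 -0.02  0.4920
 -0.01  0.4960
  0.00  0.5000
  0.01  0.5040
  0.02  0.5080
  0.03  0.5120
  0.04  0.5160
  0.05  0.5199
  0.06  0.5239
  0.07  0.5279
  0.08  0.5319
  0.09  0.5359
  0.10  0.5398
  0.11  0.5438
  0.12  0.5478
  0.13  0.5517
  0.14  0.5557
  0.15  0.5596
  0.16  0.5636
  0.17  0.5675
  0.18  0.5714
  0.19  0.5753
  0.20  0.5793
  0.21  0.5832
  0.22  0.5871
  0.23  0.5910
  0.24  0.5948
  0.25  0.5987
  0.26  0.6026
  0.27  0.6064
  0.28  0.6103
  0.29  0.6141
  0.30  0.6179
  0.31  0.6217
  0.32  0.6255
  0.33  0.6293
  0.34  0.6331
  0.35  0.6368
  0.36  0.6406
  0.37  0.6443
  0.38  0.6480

T = 1;  σ√T = 0.4100
d₁ = [ln(280/270) + (0.027 + 0.41²/2)·1] / 0.4100 = [0.0364 + 0.1110] / 0.4100 = 0.3596 ⇒ 0.36
d₂ = d₁ − σ√T = 0.3596 − 0.4100 = -0.0504 ⇒ -0.05
e^(−rT) = e^(−0.027·1) = 0.9734
C = 280·N(0.36) − 270·0.9734·N(-0.05) = 280·0.6406 − 270·0.9734·0.4801 = 179.3680 − 126.1789 = 53.1891

£53.19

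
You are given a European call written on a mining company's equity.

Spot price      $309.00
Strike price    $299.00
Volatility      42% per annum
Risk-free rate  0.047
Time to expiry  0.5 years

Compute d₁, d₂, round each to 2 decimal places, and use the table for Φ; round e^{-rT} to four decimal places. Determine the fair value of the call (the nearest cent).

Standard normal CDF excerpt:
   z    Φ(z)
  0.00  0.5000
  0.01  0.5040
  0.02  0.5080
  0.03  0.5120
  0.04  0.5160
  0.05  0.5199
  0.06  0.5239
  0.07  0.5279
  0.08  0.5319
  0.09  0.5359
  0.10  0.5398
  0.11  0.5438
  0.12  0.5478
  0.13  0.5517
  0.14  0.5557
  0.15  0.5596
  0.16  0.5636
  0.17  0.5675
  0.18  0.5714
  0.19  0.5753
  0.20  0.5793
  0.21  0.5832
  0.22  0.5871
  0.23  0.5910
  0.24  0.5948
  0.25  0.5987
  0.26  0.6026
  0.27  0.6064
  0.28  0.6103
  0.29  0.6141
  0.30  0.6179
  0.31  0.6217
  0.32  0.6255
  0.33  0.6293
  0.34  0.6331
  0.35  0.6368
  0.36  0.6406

σ√T = 0.42·√0.5 = 0.2970
d₁ = [ln(309/299) + (0.047 + 0.42²/2)·0.5] / 0.2970 = [0.0329 + 0.0676] / 0.2970 = 0.3384 → 0.34
d₂ = d₁ − σ√T = 0.3384 − 0.2970 = 0.0414 → 0.04
exp(−rT) = exp(−0.047·0.5) = 0.9768
C = 309·N(0.34) − 299·0.9768·N(0.04) = 309·0.6331 − 299·0.9768·0.5160 = 195.6279 − 150.7046 = 44.9233

$44.92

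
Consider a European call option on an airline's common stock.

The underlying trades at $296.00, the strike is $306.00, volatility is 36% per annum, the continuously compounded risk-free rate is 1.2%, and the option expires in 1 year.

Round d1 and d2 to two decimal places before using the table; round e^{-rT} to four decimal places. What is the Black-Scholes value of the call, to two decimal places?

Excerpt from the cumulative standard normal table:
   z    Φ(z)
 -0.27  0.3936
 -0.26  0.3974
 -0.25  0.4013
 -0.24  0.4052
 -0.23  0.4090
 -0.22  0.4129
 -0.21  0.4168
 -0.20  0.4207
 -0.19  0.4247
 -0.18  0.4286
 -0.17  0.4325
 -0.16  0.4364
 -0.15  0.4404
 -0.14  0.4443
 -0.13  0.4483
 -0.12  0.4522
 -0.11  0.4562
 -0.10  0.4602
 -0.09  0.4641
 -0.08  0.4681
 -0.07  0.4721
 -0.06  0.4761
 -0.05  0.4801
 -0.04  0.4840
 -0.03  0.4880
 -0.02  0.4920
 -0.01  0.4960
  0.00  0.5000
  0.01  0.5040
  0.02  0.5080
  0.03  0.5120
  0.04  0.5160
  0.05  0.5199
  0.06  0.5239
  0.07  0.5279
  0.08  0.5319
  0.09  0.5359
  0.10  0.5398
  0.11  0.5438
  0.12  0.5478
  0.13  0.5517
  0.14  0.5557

$39.63

T = 1;  σ√T = 0.3600
d₁ = [ln(296/306) + (0.012 + 0.36²/2)·1] / 0.3600 = [-0.0332 + 0.0768] / 0.3600 = 0.1210 → 0.12
d₂ = d₁ − σ√T = 0.1210 − 0.3600 = -0.2390 → -0.24
exp(−rT) = exp(−0.012·1) = 0.9881
N(d₁) = N(0.12) = 0.5478;  N(d₂) = N(-0.24) = 0.4052
C = 296·0.5478 − 306·0.9881·0.4052 = 162.1488 − 122.5157 = 39.6331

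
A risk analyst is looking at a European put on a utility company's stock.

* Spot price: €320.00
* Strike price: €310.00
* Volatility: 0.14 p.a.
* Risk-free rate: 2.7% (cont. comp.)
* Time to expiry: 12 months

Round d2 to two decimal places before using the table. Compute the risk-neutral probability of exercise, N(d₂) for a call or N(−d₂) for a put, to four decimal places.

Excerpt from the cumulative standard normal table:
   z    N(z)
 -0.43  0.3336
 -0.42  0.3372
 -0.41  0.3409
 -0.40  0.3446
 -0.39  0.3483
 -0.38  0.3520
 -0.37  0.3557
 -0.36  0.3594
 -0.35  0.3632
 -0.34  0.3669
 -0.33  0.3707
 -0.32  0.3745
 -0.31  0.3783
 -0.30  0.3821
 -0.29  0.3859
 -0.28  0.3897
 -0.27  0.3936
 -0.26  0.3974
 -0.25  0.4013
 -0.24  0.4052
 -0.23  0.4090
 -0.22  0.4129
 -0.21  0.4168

T = 1;  σ√T = 0.1400
ln(S/K) + (r + σ²/2)T = ln(320/310) + (0.027 + 0.14²/2)·1 = 0.0317 + 0.0368 = 0.0685
d₁ = 0.0685 / 0.1400 = 0.4896 which rounds to 0.49
d₂ = d₁ − σ√T = 0.4896 − 0.1400 = 0.3496 which rounds to 0.35
Pr(exercise) under Q = N(−d₂) = N(-0.35) = 0.3632

0.3632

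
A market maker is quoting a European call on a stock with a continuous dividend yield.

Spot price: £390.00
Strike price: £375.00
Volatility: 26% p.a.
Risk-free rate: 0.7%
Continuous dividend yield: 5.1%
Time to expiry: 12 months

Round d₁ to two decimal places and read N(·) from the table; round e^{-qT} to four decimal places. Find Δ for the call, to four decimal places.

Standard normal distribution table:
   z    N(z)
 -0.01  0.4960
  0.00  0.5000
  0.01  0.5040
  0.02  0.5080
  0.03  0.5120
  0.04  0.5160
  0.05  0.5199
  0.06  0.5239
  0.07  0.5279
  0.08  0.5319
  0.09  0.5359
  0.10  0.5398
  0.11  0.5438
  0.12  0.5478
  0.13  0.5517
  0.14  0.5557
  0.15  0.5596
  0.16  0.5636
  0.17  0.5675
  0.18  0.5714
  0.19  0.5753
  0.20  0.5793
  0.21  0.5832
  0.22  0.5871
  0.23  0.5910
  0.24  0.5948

T = 1;  σ√T = 0.2600
d₁ = [ln(390/375) + (0.007 − 0.051 + ½·0.26²)·1] / (σ√T) = (0.0392 − 0.0102) / 0.2600 = 0.1116 ≈ 0.11
N(d₁) = N(0.11) = 0.5438
Δ_call = e^(−qT)·N(d₁) = 0.9503·0.5438 = 0.5168

0.5168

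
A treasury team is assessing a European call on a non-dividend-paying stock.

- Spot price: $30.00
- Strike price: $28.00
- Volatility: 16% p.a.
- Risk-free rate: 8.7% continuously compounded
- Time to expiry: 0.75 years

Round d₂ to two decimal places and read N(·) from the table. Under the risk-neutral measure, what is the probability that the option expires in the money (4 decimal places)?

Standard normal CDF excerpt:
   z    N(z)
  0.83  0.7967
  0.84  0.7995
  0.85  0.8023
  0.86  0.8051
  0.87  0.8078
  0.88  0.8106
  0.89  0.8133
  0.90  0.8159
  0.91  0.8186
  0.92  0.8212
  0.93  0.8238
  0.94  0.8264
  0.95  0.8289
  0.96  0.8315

T = 0.75;  σ√T = 0.1386
ln(S/K) + (r + σ²/2)T = ln(30/28) + (0.087 + 0.16²/2)·0.75 = 0.0690 + 0.0748 = 0.1438
d₁ = 0.1438 / 0.1386 = 1.0381 ≈ 1.04
d₂ = d₁ − σ√T = 1.0381 − 0.1386 = 0.8995 ≈ 0.90
Risk-neutral Pr[S_T > K] = N(d₂) = N(0.90) = 0.8159

0.8159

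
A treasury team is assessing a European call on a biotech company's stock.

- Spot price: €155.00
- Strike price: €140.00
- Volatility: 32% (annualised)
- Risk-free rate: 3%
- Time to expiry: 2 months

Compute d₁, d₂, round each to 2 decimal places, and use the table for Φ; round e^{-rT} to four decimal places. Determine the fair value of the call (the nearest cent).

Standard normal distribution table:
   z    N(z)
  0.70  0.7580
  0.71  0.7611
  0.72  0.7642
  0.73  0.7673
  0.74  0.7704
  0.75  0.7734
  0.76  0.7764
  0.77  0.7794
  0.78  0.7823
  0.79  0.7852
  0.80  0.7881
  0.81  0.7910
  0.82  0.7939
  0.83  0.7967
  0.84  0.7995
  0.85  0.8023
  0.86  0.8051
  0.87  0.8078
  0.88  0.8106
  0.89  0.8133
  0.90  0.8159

€17.91

σ√T = 0.32 × 0.4082 = 0.1306
d₁ = [ln(155/140) + (0.03 + 0.32²/2)·0.1667] / 0.1306 = [0.1018 + 0.0135] / 0.1306 = 0.8827 which rounds to 0.88
d₂ = d₁ − σ√T = 0.8827 − 0.1306 = 0.7521 which rounds to 0.75
e^(−rT) = e^(−0.03·0.1667) = 0.9950
N(d₁) = N(0.88) = 0.8106;  N(d₂) = N(0.75) = 0.7734
C = 155·0.8106 − 140·0.9950·0.7734 = 125.6430 − 107.7346 = 17.9084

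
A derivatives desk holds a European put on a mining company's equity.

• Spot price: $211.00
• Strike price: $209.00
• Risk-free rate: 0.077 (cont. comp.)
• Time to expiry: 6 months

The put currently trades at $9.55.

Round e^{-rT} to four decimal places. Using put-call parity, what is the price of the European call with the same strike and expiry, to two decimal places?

exp(−rT) = exp(−0.077·0.5) = 0.9622
Put-call parity: C − P = S − K·e^(−rT) = 211 − 209·0.9622 = 211 − 201.0998 = 9.9002
C = P + (C − P) = 9.55 + (9.9002) = 19.4502

$19.45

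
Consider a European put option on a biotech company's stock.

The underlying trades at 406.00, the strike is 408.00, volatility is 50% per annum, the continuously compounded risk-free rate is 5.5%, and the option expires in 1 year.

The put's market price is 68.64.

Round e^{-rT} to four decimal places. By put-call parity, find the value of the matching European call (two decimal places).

exp(−rT) = exp(−0.055·1) = 0.9465
Put-call parity: C − P = S − K·e^(−rT) = 406 − 408·0.9465 = 406 − 386.1720 = 19.8280
C = P + (C − P) = 68.64 + (19.8280) = 88.4680

88.47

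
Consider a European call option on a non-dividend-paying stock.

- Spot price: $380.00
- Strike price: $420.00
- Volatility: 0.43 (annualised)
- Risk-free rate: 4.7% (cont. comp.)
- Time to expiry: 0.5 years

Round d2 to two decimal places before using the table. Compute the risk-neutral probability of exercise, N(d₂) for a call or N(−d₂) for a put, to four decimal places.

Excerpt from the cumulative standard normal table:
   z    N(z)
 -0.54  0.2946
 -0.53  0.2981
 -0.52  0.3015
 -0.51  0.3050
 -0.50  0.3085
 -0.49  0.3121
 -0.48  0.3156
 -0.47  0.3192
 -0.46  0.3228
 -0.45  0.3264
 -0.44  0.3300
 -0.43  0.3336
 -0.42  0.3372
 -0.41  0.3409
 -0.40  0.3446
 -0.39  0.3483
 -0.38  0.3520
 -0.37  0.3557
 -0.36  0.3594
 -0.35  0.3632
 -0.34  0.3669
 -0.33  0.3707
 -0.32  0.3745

0.3446

T = 0.5;  σ√T = 0.3041
d₁ = [ln(380/420) + (0.047 + 0.43²/2)·0.5] / 0.3041 = [-0.1001 + 0.0697] / 0.3041 = -0.0998 ≈ -0.10
d₂ = d₁ − σ√T = -0.0998 − 0.3041 = -0.4039 ≈ -0.40
Risk-neutral Pr[S_T > K] = N(d₂) = N(-0.40) = 0.3446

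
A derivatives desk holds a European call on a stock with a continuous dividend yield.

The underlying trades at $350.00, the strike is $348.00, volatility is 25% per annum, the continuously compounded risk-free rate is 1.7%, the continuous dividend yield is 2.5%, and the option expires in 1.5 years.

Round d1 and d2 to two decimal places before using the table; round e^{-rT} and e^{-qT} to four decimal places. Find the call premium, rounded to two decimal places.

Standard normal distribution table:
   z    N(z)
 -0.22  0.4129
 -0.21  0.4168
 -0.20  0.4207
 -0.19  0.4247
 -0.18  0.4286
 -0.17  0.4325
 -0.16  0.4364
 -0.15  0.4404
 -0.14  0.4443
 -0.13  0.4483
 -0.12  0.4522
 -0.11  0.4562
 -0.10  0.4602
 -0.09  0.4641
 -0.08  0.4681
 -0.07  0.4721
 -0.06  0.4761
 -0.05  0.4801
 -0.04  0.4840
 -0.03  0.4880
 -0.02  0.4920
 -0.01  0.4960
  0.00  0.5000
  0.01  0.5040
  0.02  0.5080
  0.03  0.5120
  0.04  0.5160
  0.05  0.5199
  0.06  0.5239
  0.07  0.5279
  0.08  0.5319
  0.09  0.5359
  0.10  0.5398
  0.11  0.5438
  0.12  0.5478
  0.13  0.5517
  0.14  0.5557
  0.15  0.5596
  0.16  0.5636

$39.27

T = 1.5;  σ√T = 0.3062
d₁ = [ln(350/348) + (0.017 − 0.025 + 0.25²/2)·1.5] / 0.3062 = [0.0057 + 0.0349] / 0.3062 = 0.1326 ⇒ 0.13
d₂ = d₁ − σ√T = 0.1326 − 0.3062 = -0.1736 ⇒ -0.17
exp(−qT) = exp(−0.025·1.5) = 0.9632;  exp(−rT) = exp(−0.017·1.5) = 0.9748
N(d₁) = N(0.13) = 0.5517;  N(d₂) = N(-0.17) = 0.4325
C = 350·0.9632·0.5517 − 348·0.9748·0.4325 = 185.9891 − 146.7171 = 39.2720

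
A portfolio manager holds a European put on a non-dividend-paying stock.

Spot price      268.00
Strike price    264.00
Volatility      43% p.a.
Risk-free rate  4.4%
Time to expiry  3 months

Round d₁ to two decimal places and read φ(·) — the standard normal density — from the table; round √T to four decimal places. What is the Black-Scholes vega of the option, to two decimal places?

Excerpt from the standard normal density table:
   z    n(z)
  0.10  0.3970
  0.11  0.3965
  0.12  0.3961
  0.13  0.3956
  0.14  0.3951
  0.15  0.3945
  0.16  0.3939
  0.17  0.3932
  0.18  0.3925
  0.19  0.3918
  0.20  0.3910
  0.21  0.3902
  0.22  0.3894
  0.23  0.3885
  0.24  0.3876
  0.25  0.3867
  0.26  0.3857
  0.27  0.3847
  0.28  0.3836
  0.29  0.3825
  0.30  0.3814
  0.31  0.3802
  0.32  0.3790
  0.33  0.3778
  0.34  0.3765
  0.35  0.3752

52.06

σ√T = 0.43·√0.25 = 0.2150
d₁ = [ln(268/264) + (0.044 + 0.43²/2)·0.25] / 0.2150 = [0.0150 + 0.0341] / 0.2150 = 0.2286 ⇒ 0.23
√T = √0.25 = 0.5000
φ(d₁) = φ(0.23) = 0.3885
vega = S·φ(d₁)·√T = 268·0.3885·0.5000 = 52.0590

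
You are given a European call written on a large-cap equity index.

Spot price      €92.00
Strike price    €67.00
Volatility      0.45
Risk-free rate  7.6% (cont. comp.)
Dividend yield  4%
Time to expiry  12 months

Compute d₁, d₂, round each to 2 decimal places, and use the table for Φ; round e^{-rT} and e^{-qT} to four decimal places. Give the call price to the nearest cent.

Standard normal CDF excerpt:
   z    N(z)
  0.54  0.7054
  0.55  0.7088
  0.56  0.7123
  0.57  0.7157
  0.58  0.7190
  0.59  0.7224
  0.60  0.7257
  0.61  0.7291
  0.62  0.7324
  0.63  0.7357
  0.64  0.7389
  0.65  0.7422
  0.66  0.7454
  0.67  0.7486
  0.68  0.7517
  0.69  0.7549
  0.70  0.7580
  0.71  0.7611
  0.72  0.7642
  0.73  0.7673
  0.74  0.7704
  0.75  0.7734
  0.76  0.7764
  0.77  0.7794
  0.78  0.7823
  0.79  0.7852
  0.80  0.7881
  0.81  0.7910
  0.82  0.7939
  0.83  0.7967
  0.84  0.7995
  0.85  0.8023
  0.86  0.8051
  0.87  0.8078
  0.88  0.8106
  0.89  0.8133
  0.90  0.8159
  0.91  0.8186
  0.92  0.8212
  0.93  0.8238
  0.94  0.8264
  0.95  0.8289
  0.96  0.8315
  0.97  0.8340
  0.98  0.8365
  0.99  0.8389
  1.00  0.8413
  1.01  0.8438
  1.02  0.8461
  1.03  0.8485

σ√T = 0.45·√1 = 0.4500
d₁ = [ln(92/67) + (0.076 − 0.04 + ½·0.45²)·1] / (σ√T) = (0.3171 + 0.1373) / 0.4500 = 1.0097 which rounds to 1.01
d₂ = 1.0097 − 0.4500 = 0.5597 which rounds to 0.56
exp(−qT) = exp(−0.04·1) = 0.9608;  exp(−rT) = exp(−0.076·1) = 0.9268
N(d₁) = N(1.01) = 0.8438;  N(d₂) = N(0.56) = 0.7123
C = 92·0.9608·0.8438 − 67·0.9268·0.7123 = 74.5865 − 44.2307 = 30.3558

€30.36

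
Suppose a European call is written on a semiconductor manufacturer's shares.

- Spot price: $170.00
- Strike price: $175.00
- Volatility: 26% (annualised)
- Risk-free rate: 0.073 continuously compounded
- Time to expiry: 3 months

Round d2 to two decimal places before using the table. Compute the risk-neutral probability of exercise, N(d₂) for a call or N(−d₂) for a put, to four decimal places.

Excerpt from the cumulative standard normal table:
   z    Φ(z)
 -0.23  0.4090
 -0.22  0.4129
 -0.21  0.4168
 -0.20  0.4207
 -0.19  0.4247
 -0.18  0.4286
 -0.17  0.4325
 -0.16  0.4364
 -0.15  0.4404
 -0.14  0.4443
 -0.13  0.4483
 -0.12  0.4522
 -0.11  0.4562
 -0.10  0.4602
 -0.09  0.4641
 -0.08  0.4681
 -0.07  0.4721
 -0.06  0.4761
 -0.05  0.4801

0.4404

σ√T = 0.26·√0.25 = 0.1300
d₁ = [ln(170/175) + (0.073 + 0.26²/2)·0.25] / 0.1300 = [-0.0290 + 0.0267] / 0.1300 = -0.0176 ≈ -0.02
d₂ = d₁ − σ√T = -0.0176 − 0.1300 = -0.1476 ≈ -0.15
Pr(exercise) under Q = N(d₂) = 0.4404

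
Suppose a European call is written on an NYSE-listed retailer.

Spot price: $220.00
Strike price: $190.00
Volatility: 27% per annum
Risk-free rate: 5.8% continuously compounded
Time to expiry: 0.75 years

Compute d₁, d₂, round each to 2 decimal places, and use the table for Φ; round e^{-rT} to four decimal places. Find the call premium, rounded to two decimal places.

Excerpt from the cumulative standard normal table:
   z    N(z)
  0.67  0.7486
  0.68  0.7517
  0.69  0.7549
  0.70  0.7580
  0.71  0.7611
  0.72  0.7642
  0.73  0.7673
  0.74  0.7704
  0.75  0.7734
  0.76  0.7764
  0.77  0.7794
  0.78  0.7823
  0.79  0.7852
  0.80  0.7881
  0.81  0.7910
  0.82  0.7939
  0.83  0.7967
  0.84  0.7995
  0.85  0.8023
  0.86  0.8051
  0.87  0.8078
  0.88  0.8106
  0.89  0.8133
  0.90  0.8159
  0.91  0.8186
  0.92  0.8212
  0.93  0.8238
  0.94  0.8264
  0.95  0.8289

$43.35

σ√T = 0.27 × 0.8660 = 0.2338
d₁ = [ln(220/190) + (0.058 + 0.27²/2)·0.75] / 0.2338 = [0.1466 + 0.0708] / 0.2338 = 0.9299 ⇒ 0.93
d₂ = d₁ − σ√T = 0.9299 − 0.2338 = 0.6961 ⇒ 0.70
exp(−rT) = exp(−0.058·0.75) = 0.9574
N(d₁) = N(0.93) = 0.8238;  N(d₂) = N(0.70) = 0.7580
C = 220·0.8238 − 190·0.9574·0.7580 = 181.2360 − 137.8847 = 43.3513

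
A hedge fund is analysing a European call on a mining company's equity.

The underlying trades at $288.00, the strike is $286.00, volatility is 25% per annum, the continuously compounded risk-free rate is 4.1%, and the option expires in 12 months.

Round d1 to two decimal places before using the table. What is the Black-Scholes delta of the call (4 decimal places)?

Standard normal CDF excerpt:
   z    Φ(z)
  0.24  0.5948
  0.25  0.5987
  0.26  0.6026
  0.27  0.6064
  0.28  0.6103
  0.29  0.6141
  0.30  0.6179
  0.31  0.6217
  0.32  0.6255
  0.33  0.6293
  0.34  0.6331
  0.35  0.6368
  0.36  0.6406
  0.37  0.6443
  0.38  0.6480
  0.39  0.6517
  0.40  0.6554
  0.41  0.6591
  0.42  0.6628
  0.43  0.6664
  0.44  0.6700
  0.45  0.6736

0.6255

σ√T = 0.25 × 1.0000 = 0.2500
d₁ = [ln(288/286) + (0.041 + ½·0.25²)·1] / (σ√T) = (0.0070 + 0.0723) / 0.2500 = 0.3169 ≈ 0.32
N(d₁) = N(0.32) = 0.6255
Δ_call = N(d₁) = 0.6255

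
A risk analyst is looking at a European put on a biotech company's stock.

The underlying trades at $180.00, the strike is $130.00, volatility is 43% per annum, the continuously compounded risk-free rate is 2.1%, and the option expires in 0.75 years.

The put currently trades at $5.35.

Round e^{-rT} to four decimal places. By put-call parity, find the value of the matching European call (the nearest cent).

$57.38

e^(−rT) = e^(−0.021·0.75) = 0.9844
Put-call parity: C − P = S − K·e^(−rT) = 180 − 130·0.9844 = 180 − 127.9720 = 52.0280
C = P + (C − P) = 5.35 + (52.0280) = 57.3780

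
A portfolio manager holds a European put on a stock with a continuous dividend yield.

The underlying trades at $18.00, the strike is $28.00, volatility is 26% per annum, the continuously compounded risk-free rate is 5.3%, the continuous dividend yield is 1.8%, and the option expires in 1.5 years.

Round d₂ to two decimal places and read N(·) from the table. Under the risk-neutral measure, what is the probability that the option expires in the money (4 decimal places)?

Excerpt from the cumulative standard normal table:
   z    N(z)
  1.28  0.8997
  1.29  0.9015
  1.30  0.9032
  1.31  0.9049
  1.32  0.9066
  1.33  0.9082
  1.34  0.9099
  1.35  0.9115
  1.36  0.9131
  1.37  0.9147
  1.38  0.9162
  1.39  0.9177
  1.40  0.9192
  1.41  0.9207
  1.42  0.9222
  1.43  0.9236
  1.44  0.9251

0.9162

T = 1.5;  σ√T = 0.3184
d₁ = [ln(18/28) + (0.053 − 0.018 + 0.26²/2)·1.5] / 0.3184 = [-0.4418 + 0.1032] / 0.3184 = -1.0634 ⇒ -1.06
d₂ = d₁ − σ√T = -1.0634 − 0.3184 = -1.3819 ⇒ -1.38
Pr(exercise) under Q = N(−d₂) = N(1.38) = 0.9162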